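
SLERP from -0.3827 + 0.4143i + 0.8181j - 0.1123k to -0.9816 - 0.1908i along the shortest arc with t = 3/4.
-0.9625 - 0.0274i + 0.2674j - 0.0367k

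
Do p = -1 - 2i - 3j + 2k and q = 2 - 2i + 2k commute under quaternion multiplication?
No: pq = -10 - 8i - 6j - 4k ≠ -10 + 4i - 6j + 8k = qp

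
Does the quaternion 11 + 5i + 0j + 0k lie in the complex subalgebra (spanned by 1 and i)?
Yes. The quaternion 11 + 5i has j- and k-coefficients y = z = 0, so it lies in the complex subalgebra spanned by 1 and i.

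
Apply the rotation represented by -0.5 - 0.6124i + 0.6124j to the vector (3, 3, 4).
(-3.95, -3.95, 1.674)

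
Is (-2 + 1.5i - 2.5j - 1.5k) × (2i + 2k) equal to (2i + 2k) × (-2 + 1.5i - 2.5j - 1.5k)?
No: pq = -9i - 6j + k ≠ i + 6j - 9k = qp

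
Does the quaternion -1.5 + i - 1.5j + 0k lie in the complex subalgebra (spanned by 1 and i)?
No. The quaternion -1.5 + i - 1.5j has j-coefficient y = -1.5 and k-coefficient z = 0, not both zero, so it does not lie in the complex subalgebra spanned by 1 and i.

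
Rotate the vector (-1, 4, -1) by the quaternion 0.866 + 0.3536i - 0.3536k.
(1.95, 3.224, 1.95)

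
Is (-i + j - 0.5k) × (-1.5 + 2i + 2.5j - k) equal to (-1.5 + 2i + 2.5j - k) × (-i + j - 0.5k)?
No: pq = -1 + 1.75i - 3.5j - 3.75k ≠ -1 + 1.25i + 0.5j + 5.25k = qp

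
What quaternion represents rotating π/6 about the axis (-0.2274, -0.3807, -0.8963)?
0.9659 - 0.0589i - 0.0985j - 0.232k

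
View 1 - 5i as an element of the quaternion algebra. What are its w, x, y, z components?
1 - 5i + 0j + 0k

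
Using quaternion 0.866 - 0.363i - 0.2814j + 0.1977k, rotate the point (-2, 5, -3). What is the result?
(-0.325, 0.646, -6.122)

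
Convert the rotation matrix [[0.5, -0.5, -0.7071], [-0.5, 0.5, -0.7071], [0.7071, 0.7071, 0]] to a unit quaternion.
0.7071 + 0.5i - 0.5j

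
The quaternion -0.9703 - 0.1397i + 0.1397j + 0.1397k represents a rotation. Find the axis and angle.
axis = (-√3/3, √3/3, √3/3), θ = 332°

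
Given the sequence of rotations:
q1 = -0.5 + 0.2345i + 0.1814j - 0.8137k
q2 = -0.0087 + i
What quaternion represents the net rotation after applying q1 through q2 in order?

q2 · q1 = -0.2301 - 0.502i + 0.8121j + 0.1885k
-0.2301 - 0.502i + 0.8121j + 0.1885k


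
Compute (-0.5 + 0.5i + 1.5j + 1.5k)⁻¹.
-0.1 - 0.1i - 0.3j - 0.3k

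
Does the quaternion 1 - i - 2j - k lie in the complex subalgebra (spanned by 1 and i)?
No. The quaternion 1 - i - 2j - k has j-coefficient y = -2 and k-coefficient z = -1, not both zero, so it does not lie in the complex subalgebra spanned by 1 and i.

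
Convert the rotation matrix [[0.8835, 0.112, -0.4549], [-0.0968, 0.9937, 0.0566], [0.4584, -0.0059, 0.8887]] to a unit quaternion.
0.9703 - 0.0161i - 0.2353j - 0.0538k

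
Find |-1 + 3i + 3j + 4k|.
√35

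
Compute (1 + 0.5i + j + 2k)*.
1 - 0.5i - j - 2k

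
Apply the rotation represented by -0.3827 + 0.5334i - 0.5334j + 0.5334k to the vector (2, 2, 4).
(3.312, -2.874, -2.185)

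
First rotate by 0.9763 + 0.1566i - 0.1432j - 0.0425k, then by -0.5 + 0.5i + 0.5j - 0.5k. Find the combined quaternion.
-0.5161 + 0.317i + 0.5027j - 0.6168k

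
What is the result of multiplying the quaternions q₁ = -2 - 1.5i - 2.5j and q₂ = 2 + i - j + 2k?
-5 - 10i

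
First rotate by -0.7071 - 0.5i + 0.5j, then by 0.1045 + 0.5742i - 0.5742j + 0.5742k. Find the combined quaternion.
0.5003 - 0.7454i + 0.1712j - 0.406k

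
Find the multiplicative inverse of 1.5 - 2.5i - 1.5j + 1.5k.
0.1154 + 0.1923i + 0.1154j - 0.1154k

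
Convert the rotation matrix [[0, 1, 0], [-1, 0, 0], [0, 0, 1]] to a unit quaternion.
0.7071 - 0.7071k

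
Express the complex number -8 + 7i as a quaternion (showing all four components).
-8 + 7i + 0j + 0k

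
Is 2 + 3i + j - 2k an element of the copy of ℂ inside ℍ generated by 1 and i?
No. The quaternion 2 + 3i + j - 2k has j-coefficient y = 1 and k-coefficient z = -2, not both zero, so it does not lie in the complex subalgebra spanned by 1 and i.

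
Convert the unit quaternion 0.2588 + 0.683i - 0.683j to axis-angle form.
axis = (√2/2, -√2/2, 0), θ = 5π/6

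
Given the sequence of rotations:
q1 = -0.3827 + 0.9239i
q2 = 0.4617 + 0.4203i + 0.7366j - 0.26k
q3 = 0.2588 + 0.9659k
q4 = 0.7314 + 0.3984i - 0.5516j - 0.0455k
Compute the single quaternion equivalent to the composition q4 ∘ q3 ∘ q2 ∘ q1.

q2 · q1 = -0.565 + 0.2657i - 0.5221j - 0.581k
q3 · q2 · q1 = 0.415 + 0.5731i + 0.1215j - 0.6961k
q4 · q3 · q2 · q1 = 0.1106 + 0.974i + 0.1112j - 0.1635k
0.1106 + 0.974i + 0.1112j - 0.1635k


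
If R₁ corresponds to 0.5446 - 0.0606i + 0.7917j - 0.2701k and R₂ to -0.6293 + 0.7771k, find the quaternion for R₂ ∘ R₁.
-0.1328 - 0.5771i - 0.5453j + 0.5932k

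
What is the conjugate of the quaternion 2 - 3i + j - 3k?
2 + 3i - j + 3k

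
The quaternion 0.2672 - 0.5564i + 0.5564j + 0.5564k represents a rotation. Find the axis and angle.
axis = (-√3/3, √3/3, √3/3), θ = 149°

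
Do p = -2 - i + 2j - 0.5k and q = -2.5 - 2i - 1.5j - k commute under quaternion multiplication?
No: pq = 5.5 + 3.75i - 2j + 8.75k ≠ 5.5 + 9.25i - 2j - 2.25k = qp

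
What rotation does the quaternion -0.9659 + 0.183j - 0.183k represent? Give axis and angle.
axis = (0, √2/2, -√2/2), θ = 11π/6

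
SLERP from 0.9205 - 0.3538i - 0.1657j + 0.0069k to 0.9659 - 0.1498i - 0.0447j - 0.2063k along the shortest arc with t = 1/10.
0.9295 - 0.3347i - 0.1542j - 0.0148k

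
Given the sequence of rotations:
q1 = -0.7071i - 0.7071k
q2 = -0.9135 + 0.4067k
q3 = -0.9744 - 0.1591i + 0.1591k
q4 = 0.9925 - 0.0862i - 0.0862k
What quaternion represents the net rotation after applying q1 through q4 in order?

q2 · q1 = 0.2876 + 0.6459i - 0.2876j + 0.6459k
q3 · q2 · q1 = -0.2802 - 0.6294i + 0.4858j - 0.5379k
q4 · q3 · q2 · q1 = -0.3787 - 0.5587i + 0.49j - 0.5516k
-0.3787 - 0.5587i + 0.49j - 0.5516k


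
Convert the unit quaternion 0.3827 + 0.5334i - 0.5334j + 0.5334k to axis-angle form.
axis = (√3/3, -√3/3, √3/3), θ = 3π/4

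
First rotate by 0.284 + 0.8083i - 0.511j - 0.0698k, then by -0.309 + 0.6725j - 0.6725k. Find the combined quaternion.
0.209 - 0.6404i - 0.1947j - 0.713k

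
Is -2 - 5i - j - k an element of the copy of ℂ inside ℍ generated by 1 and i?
No. The quaternion -2 - 5i - j - k has j-coefficient y = -1 and k-coefficient z = -1, not both zero, so it does not lie in the complex subalgebra spanned by 1 and i.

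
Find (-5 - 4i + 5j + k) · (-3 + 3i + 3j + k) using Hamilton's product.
11 - i - 23j - 35k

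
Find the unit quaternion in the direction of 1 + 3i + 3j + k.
0.2236 + 0.6708i + 0.6708j + 0.2236k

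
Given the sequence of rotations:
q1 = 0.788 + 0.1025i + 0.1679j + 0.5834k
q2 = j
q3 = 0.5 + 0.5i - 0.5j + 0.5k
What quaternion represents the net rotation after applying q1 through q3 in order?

q2 · q1 = -0.1679 + 0.5834i + 0.788j - 0.1025k
q3 · q2 · q1 = 0.0696 - 0.135i + 0.8209j + 0.5505k
0.0696 - 0.135i + 0.8209j + 0.5505k


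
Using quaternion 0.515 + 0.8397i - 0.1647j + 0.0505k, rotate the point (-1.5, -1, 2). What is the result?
(-1.252, -1.011, -2.159)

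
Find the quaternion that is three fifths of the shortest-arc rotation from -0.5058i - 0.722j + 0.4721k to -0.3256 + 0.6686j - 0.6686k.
0.2044 - 0.2147i - 0.7263j + 0.6202k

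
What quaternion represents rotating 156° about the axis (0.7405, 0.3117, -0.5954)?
0.2079 + 0.7243i + 0.3049j - 0.5824k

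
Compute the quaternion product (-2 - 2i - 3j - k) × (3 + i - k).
-5 - 5i - 12j + 2k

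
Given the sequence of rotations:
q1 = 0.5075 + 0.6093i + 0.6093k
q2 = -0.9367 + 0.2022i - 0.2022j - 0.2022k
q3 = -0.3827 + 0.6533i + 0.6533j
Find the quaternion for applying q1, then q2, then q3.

q2 · q1 = -0.4754 - 0.5913i - 0.349j - 0.5501k
q3 · q2 · q1 = 0.7962 - 0.4437i + 0.1824j + 0.3688k
0.7962 - 0.4437i + 0.1824j + 0.3688k


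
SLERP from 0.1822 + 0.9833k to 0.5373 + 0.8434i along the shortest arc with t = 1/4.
0.3579 + 0.305i + 0.8826k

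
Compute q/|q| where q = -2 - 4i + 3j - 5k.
-0.2722 - 0.5443i + 0.4082j - 0.6804k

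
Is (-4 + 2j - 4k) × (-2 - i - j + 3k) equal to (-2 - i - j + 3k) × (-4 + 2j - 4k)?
No: pq = 22 + 6i + 4j - 2k ≠ 22 + 2i - 4j - 6k = qp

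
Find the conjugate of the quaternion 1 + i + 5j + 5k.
1 - i - 5j - 5k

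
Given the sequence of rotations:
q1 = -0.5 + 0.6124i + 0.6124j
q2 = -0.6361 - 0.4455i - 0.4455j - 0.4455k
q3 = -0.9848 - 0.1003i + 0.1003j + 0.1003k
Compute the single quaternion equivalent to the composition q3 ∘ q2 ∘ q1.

q2 · q1 = 0.8637 + 0.106i - 0.4396j + 0.2228k
q3 · q2 · q1 = -0.8182 - 0.1246i + 0.5525j - 0.0993k
-0.8182 - 0.1246i + 0.5525j - 0.0993k


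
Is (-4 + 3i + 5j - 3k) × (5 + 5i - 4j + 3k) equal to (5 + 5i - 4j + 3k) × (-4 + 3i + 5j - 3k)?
No: pq = -6 - 2i + 17j - 64k ≠ -6 - 8i + 65j + 10k = qp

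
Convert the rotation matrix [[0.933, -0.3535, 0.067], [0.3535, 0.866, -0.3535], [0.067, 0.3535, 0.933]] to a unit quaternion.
0.9659 + 0.183i + 0.183k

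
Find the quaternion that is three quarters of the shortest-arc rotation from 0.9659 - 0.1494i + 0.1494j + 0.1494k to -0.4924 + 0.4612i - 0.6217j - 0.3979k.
0.6551 - 0.4044i + 0.5307j + 0.3546k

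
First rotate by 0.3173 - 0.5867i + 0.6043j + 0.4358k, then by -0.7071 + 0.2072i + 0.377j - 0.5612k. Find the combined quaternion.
-0.086 + 0.984i - 0.0687j - 0.1398k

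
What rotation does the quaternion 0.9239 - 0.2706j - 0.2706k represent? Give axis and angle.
axis = (0, -√2/2, -√2/2), θ = π/4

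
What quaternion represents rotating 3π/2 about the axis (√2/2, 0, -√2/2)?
-0.7071 + 0.5i - 0.5k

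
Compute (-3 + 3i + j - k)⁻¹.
-0.15 - 0.15i - 0.05j + 0.05k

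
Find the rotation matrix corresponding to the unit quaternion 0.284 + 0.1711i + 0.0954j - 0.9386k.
[[-0.7801, 0.5658, -0.267], [-0.5005, -0.8205, -0.2763], [-0.3754, -0.0819, 0.9232]]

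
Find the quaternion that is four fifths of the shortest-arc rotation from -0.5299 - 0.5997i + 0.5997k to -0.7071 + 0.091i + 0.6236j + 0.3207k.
-0.7321 - 0.0653i + 0.534j + 0.4179k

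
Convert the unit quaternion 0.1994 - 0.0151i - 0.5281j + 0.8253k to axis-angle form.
axis = (-0.0154, -0.5389, 0.8422), θ = 157°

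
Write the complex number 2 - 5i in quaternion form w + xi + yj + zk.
2 - 5i + 0j + 0k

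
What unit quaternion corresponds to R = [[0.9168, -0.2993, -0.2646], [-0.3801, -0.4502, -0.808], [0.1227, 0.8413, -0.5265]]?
0.4848 + 0.8505i - 0.1997j - 0.0417k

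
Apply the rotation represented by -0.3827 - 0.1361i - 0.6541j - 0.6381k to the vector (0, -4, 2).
(2.59, 0.867, -3.541)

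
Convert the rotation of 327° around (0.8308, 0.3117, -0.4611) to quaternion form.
-0.9588 + 0.236i + 0.0885j - 0.131k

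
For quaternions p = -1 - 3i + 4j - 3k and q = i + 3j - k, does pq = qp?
No: pq = -12 + 4i - 9j - 12k ≠ -12 - 6i + 3j + 14k = qp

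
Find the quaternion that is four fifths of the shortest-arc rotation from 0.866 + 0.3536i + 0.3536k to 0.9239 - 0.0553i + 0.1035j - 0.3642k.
0.9698 + 0.0335i + 0.0867j - 0.2253k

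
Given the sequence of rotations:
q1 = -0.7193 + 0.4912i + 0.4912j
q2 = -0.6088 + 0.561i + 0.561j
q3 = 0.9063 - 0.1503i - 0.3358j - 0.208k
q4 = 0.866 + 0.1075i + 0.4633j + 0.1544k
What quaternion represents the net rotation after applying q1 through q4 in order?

q2 · q1 = -0.1132 - 0.7026i - 0.7026j
q3 · q2 · q1 = -0.4441 - 0.7659i - 0.4526j - 0.1068k
q4 · q3 · q2 · q1 = -0.0761 - 0.6906i - 0.7045j + 0.1451k
-0.0761 - 0.6906i - 0.7045j + 0.1451k


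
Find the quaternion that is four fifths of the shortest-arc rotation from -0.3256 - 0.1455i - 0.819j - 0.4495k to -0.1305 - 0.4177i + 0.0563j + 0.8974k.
0.0314 + 0.3308i - 0.2601j - 0.9066k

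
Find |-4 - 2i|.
√20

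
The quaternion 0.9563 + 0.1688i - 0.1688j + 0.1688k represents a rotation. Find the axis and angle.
axis = (√3/3, -√3/3, √3/3), θ = 34°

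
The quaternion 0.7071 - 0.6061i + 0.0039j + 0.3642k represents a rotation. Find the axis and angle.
axis = (-0.8571, 0.0055, 0.515), θ = π/2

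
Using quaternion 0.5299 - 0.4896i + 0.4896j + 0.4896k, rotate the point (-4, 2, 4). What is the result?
(-2.003, 3.918, 4.079)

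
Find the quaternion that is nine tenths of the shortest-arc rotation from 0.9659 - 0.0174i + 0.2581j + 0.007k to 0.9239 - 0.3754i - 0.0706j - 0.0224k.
0.9386 - 0.3423i - 0.0372j - 0.0196k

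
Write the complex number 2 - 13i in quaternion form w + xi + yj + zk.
2 - 13i + 0j + 0k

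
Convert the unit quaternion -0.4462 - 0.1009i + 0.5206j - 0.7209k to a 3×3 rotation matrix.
[[-0.5814, -0.7484, -0.3191], [0.5383, -0.0598, -0.8406], [0.6101, -0.6606, 0.4376]]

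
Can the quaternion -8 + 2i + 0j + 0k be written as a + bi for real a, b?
Yes. The quaternion -8 + 2i has j- and k-coefficients y = z = 0, so it lies in the complex subalgebra spanned by 1 and i.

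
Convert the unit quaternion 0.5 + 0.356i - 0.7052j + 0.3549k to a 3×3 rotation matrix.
[[-0.2465, -0.857, -0.4525], [-0.1472, 0.4946, -0.8566], [0.9579, -0.1446, -0.2481]]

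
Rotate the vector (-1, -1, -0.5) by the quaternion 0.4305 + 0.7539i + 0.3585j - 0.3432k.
(-1.239, 0.575, 0.62)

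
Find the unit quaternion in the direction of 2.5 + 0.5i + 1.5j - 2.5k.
0.6455 + 0.1291i + 0.3873j - 0.6455k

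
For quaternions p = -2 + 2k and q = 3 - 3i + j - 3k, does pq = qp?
No: pq = 4i - 8j + 12k ≠ 8i + 4j + 12k = qp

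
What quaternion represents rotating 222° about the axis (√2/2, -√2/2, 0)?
-0.3584 + 0.6601i - 0.6601j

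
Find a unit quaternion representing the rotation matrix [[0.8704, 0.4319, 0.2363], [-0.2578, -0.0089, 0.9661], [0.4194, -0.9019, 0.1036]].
0.7009 - 0.6663i - 0.0653j - 0.246k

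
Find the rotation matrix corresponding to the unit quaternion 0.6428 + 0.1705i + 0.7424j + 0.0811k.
[[-0.1155, 0.1489, 0.9821], [0.3574, 0.9287, -0.0988], [-0.9268, 0.3396, -0.1605]]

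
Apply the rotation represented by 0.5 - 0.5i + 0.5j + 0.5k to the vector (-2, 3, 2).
(-3, 2, 2)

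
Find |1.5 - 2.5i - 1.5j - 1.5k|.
√13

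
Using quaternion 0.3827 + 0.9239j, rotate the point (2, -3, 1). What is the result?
(-0.707, -3, -2.121)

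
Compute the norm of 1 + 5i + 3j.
√35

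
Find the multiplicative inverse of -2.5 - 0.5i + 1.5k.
-0.2857 + 0.0571i - 0.1714k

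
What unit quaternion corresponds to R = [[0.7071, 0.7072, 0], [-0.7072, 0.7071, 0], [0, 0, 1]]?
0.9239 - 0.3827k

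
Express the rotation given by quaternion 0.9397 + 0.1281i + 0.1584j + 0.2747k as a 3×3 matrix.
[[0.7989, -0.4757, 0.3681], [0.5569, 0.8163, -0.1537], [-0.2273, 0.3278, 0.917]]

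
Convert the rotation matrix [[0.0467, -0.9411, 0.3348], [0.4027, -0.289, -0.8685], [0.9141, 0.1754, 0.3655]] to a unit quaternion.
0.5299 + 0.4925i - 0.2733j + 0.634k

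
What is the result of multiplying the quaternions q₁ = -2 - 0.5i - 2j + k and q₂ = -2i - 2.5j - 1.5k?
-4.5 + 9.5i + 2.25j + 0.25k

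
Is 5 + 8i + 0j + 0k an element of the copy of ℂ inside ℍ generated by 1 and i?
Yes. The quaternion 5 + 8i has j- and k-coefficients y = z = 0, so it lies in the complex subalgebra spanned by 1 and i.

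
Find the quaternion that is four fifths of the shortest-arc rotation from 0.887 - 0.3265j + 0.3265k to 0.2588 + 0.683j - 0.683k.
0.0087 - 0.7071j + 0.7071k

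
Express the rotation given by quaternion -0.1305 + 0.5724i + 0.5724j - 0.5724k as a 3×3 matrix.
[[-0.3106, 0.5059, -0.8047], [0.8047, -0.3106, -0.5059], [-0.5059, -0.8047, -0.3106]]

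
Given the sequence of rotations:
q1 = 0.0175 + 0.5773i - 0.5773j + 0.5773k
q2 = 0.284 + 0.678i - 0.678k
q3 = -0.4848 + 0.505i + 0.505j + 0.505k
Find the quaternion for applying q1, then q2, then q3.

q2 · q1 = 0.005 - 0.2156i - 0.9468j - 0.2393k
q3 · q2 · q1 = 0.7054 + 0.4643i + 0.4735j - 0.2507k
0.7054 + 0.4643i + 0.4735j - 0.2507k


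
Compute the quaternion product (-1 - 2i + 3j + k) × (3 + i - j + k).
1 - 3i + 13j + k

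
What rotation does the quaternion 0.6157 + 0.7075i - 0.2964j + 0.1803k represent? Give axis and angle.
axis = (0.8979, -0.3762, 0.2288), θ = 104°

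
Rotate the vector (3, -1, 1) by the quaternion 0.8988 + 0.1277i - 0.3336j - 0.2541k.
(0.909, -2.524, 1.95)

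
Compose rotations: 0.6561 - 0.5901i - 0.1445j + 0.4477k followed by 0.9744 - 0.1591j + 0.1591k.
0.5451 - 0.6232i - 0.3391j + 0.4467k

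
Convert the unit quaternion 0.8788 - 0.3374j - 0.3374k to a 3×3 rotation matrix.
[[0.5446, 0.593, -0.593], [-0.593, 0.7723, 0.2277], [0.593, 0.2277, 0.7723]]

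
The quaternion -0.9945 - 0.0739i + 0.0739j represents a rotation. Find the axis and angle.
axis = (-√2/2, √2/2, 0), θ = 348°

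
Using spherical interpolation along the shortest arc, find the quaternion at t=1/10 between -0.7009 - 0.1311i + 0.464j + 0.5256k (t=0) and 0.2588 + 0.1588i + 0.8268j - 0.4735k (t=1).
-0.7247 - 0.1521i + 0.33j + 0.5854k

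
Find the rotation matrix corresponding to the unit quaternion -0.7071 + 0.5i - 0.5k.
[[0.5, -0.7071, -0.5], [0.7071, 0, 0.7071], [-0.5, -0.7071, 0.5]]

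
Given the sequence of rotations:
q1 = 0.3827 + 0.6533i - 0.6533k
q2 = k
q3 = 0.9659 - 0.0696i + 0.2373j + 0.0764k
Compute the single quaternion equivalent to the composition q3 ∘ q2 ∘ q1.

q2 · q1 = 0.6533 + 0.6533j + 0.3827k
q3 · q2 · q1 = 0.4468 - 0.0046i + 0.8127j + 0.3741k
0.4468 - 0.0046i + 0.8127j + 0.3741k


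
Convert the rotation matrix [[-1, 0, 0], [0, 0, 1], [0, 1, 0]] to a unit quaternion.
0.7071j + 0.7071k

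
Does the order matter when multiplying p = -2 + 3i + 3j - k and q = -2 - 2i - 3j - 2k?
Yes: pq = 17 - 11i + 8j + 3k ≠ 17 + 7i - 8j + 9k = qp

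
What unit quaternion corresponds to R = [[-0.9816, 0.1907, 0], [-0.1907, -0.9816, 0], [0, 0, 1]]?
-0.0958 + 0.9954k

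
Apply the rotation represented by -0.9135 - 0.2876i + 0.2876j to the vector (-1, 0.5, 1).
(-1.443, 0.057, 0.406)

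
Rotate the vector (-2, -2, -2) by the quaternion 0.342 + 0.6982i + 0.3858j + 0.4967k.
(-2.731, -0.632, -2.036)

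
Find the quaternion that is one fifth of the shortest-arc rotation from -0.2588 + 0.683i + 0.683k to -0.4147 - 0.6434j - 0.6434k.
-0.1215 + 0.6037i + 0.1664j + 0.7701k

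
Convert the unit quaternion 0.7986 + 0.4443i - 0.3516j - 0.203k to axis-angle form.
axis = (0.7382, -0.5842, -0.3373), θ = 74°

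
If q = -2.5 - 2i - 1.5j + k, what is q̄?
-2.5 + 2i + 1.5j - k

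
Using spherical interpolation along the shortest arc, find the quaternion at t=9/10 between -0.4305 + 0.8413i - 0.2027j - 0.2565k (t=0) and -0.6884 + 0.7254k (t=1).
-0.733 + 0.1232i - 0.0297j + 0.6684k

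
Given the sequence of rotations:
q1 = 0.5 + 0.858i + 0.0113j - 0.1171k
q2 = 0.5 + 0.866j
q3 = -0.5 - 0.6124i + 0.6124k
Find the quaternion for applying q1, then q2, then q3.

q2 · q1 = 0.2402 + 0.3276i + 0.4386j - 0.8016k
q3 · q2 · q1 = 0.5714 - 0.5795i - 0.5096j + 0.2793k
0.5714 - 0.5795i - 0.5096j + 0.2793k


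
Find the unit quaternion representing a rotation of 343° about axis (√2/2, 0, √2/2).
-0.989 + 0.1045i + 0.1045k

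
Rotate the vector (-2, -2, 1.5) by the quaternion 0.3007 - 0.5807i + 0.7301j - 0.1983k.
(2.751, 1.53, 0.584)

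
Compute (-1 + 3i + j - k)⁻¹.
-0.0833 - 0.25i - 0.0833j + 0.0833k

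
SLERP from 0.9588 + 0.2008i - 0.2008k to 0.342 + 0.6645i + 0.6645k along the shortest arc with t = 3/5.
0.7265 + 0.5762i + 0.3744k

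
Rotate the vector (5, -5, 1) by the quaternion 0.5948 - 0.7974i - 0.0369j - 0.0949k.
(4.145, 2.134, 5.41)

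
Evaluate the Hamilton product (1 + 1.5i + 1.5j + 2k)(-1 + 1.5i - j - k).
0.25 + 0.5i + 2j - 6.75k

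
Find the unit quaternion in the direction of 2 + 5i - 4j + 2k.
0.2857 + 0.7143i - 0.5714j + 0.2857k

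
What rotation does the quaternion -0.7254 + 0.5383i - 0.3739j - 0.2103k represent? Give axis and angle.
axis = (0.782, -0.5432, -0.3055), θ = 273°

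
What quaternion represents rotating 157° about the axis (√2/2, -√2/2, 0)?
0.1994 + 0.6929i - 0.6929j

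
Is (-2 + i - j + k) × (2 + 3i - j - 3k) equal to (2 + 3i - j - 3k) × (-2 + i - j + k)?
No: pq = -5 + 6j + 10k ≠ -5 - 8i - 6j + 6k = qp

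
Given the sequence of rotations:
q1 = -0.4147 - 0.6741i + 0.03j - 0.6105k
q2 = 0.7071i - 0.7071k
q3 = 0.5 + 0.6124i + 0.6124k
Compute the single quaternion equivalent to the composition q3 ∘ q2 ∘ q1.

q2 · q1 = 0.045 - 0.272i + 0.9083j + 0.3144k
q3 · q2 · q1 = -0.0035 - 0.6647i + 0.095j + 0.741k
-0.0035 - 0.6647i + 0.095j + 0.741k


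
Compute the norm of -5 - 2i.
√29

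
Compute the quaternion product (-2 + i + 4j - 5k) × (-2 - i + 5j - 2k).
-25 + 17i - 11j + 23k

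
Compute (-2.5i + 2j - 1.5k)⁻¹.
0.2i - 0.16j + 0.12k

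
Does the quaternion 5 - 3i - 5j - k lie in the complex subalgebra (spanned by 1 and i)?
No. The quaternion 5 - 3i - 5j - k has j-coefficient y = -5 and k-coefficient z = -1, not both zero, so it does not lie in the complex subalgebra spanned by 1 and i.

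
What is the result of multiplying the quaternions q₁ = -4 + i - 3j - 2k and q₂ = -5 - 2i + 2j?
28 + 7i + 11j + 6k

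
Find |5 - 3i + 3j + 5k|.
√68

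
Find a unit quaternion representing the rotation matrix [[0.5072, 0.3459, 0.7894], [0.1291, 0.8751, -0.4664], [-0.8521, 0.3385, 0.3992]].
0.8339 + 0.2413i + 0.4921j - 0.065k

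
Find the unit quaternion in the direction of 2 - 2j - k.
0.6667 - 0.6667j - 0.3333k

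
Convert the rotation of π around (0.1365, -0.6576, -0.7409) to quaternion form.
0.1365i - 0.6576j - 0.7409k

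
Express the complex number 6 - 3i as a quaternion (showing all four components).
6 - 3i + 0j + 0k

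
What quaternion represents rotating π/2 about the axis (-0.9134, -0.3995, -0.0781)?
0.7071 - 0.6459i - 0.2825j - 0.0552k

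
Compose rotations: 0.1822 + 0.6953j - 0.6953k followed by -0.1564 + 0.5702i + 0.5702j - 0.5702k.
-0.8214 + 0.1039i + 0.3916j + 0.4013k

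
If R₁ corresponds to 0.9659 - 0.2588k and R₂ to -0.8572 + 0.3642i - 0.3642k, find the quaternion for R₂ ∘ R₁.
-0.9222 + 0.3518i + 0.0943j - 0.1299k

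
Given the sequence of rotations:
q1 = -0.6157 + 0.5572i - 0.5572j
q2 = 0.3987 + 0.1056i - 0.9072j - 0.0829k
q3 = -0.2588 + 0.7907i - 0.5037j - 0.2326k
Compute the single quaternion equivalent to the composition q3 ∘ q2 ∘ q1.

q2 · q1 = -0.8098 + 0.1109i + 0.2902j + 0.4977k
q3 · q2 · q1 = 0.3838 - 0.8522i - 0.0865j + 0.3449k
0.3838 - 0.8522i - 0.0865j + 0.3449k


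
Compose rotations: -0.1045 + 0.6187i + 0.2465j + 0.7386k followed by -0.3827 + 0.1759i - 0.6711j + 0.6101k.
-0.354 - 0.9012i + 0.2233j + 0.1122k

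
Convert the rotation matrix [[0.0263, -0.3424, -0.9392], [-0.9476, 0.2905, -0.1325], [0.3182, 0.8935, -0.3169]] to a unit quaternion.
-0.5 - 0.513i + 0.6287j + 0.3026k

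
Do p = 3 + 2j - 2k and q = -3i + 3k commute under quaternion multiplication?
No: pq = 6 - 3i + 6j + 15k ≠ 6 - 15i - 6j + 3k = qp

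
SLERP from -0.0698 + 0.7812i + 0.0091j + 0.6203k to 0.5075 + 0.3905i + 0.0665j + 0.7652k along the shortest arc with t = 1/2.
0.2343 + 0.6272i + 0.0405j + 0.7417k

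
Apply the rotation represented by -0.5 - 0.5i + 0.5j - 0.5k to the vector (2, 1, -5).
(-1, 5, 2)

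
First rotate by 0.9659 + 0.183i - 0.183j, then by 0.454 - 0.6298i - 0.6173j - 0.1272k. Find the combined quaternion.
0.4408 - 0.5485i - 0.7026j + 0.1054k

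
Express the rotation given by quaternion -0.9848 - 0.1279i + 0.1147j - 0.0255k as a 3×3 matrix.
[[0.9724, -0.0796, -0.2194], [0.0209, 0.966, -0.2578], [0.2324, 0.2461, 0.941]]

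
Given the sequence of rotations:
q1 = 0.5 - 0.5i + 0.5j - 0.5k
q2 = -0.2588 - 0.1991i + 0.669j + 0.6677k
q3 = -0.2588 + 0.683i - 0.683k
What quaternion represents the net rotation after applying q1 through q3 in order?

q2 · q1 = -0.2296 - 0.6385i - 0.2283j + 0.6982k
q3 · q2 · q1 = 0.9724 - 0.1475i + 0.0183j - 0.1798k
0.9724 - 0.1475i + 0.0183j - 0.1798k


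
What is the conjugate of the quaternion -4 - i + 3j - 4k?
-4 + i - 3j + 4k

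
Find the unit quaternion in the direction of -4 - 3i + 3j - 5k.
-0.5208 - 0.3906i + 0.3906j - 0.6509k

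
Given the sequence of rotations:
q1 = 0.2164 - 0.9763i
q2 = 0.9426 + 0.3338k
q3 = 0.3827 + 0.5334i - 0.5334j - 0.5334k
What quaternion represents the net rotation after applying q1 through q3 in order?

q2 · q1 = 0.204 - 0.9203i - 0.3259j + 0.0722k
q3 · q2 · q1 = 0.4336 - 0.4557i + 0.2188j - 0.7459k
0.4336 - 0.4557i + 0.2188j - 0.7459k


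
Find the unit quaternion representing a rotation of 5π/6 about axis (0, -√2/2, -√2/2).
0.2588 - 0.683j - 0.683k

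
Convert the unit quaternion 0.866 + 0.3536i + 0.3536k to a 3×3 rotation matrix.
[[0.7499, -0.6124, 0.2501], [0.6124, 0.4999, -0.6124], [0.2501, 0.6124, 0.7499]]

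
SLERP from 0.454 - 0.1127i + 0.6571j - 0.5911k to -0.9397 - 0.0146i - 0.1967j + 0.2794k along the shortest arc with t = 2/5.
0.6996 - 0.0658i + 0.5062j - 0.5k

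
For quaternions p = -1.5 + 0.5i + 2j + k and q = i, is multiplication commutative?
No: pq = -0.5 - 1.5i + j - 2k ≠ -0.5 - 1.5i - j + 2k = qp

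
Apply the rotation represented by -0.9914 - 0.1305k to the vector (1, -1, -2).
(1.225, -0.707, -2)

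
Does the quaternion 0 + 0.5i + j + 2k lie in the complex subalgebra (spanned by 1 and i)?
No. The quaternion 0.5i + j + 2k has j-coefficient y = 1 and k-coefficient z = 2, not both zero, so it does not lie in the complex subalgebra spanned by 1 and i.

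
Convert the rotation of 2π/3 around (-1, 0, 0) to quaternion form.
0.5 - 0.866i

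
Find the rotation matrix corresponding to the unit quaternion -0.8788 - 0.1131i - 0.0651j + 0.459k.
[[0.5702, 0.8215, 0.0106], [-0.792, 0.5531, -0.2585], [-0.2182, 0.139, 0.9659]]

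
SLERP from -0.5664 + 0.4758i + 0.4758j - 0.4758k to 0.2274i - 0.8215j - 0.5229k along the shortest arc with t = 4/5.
-0.1715 - 0.0704i + 0.9186j + 0.349k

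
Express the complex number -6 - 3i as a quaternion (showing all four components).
-6 - 3i + 0j + 0k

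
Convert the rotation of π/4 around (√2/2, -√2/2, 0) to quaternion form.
0.9239 + 0.2706i - 0.2706j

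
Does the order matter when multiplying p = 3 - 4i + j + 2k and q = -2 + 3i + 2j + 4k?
Yes: pq = -4 + 17i + 26j - 3k ≠ -4 + 17i - 18j + 19k = qp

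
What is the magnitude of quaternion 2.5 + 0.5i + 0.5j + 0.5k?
√7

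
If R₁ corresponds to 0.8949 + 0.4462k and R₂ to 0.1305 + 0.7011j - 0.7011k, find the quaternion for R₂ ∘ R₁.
0.4296 + 0.3128i + 0.6274j - 0.5692k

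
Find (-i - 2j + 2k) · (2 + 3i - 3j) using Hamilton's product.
-3 + 4i + 2j + 13k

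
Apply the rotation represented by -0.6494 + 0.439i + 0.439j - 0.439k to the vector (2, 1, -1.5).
(1.707, 1.863, -0.93)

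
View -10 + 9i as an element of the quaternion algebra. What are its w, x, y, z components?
-10 + 9i + 0j + 0k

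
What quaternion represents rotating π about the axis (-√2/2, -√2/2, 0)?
-0.7071i - 0.7071j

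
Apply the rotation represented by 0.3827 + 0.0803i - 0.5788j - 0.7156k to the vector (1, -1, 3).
(-2.823, 1.697, 0.39)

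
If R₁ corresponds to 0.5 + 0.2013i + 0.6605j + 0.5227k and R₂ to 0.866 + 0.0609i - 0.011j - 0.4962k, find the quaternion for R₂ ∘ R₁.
0.6874 + 0.5268i + 0.4348j + 0.247k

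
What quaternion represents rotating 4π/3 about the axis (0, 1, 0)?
-0.5 + 0.866j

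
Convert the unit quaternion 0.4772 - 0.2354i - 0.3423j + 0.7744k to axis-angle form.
axis = (-0.2679, -0.3895, 0.8812), θ = 123°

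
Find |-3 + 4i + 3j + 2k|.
√38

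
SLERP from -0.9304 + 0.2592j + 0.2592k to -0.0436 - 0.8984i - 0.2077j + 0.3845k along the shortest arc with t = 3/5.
-0.5565 - 0.7011i - 0.0165j + 0.4456k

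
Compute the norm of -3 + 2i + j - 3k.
√23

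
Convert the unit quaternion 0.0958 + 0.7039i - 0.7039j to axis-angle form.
axis = (√2/2, -√2/2, 0), θ = 169°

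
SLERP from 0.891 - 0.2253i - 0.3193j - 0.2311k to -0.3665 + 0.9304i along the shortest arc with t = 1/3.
0.7982 - 0.5281i - 0.2349j - 0.17k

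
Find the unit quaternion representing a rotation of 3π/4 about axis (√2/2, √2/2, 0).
0.3827 + 0.6533i + 0.6533j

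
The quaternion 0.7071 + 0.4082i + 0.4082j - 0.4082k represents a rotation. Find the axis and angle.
axis = (√3/3, √3/3, -√3/3), θ = π/2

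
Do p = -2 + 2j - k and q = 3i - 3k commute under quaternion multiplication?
No: pq = -3 - 12i - 3j ≠ -3 + 3j + 12k = qp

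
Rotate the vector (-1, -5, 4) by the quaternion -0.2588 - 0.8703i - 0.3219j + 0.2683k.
(-5.346, 0.38, -3.643)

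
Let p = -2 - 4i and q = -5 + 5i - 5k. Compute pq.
30 + 10i - 20j + 10k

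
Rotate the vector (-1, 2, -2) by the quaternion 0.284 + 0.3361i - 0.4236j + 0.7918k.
(-1.439, 0.599, -2.563)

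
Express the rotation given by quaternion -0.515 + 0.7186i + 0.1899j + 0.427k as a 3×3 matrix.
[[0.5632, 0.7127, 0.4181], [-0.1669, -0.3974, 0.9023], [0.8093, -0.578, -0.1049]]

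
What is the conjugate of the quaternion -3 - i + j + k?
-3 + i - j - k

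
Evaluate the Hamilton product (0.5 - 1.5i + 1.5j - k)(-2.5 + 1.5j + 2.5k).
-1 + 9i + 0.75j + 1.5k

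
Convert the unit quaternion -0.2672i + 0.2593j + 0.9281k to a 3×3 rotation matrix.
[[-0.8572, -0.1386, -0.496], [-0.1386, -0.8655, 0.4813], [-0.496, 0.4813, 0.7227]]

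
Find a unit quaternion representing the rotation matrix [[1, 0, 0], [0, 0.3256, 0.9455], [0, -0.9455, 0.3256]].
0.8141 - 0.5807i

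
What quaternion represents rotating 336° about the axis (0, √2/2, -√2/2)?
-0.9781 + 0.147j - 0.147k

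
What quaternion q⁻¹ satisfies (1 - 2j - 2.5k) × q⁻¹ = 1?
0.0889 + 0.1778j + 0.2222k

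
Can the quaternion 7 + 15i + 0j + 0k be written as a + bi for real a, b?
Yes. The quaternion 7 + 15i has j- and k-coefficients y = z = 0, so it lies in the complex subalgebra spanned by 1 and i.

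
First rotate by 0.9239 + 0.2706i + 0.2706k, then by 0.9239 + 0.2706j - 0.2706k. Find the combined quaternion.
0.9268 + 0.3232i + 0.1768j - 0.0732k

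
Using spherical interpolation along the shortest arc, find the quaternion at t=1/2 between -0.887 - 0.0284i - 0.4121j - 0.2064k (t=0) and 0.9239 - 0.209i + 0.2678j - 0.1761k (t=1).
-0.932 + 0.093i - 0.3499j - 0.0156k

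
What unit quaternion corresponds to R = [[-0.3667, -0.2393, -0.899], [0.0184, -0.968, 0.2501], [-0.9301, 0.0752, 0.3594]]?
0.0785 - 0.5572i + 0.0991j + 0.8207k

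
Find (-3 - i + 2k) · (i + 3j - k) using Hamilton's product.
3 - 9i - 8j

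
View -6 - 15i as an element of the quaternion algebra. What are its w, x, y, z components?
-6 - 15i + 0j + 0k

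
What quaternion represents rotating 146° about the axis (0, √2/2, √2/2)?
0.2924 + 0.6762j + 0.6762k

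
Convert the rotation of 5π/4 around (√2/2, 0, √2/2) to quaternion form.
-0.3827 + 0.6533i + 0.6533k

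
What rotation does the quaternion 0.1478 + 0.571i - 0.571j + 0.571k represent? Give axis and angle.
axis = (√3/3, -√3/3, √3/3), θ = 163°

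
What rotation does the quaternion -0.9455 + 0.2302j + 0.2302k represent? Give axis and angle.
axis = (0, √2/2, √2/2), θ = 322°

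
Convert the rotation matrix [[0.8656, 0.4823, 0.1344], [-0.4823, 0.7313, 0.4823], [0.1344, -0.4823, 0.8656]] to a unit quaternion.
0.9304 - 0.2592i - 0.2592k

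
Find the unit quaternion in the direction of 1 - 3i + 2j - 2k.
0.2357 - 0.7071i + 0.4714j - 0.4714k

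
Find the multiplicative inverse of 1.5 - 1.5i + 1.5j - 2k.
0.1395 + 0.1395i - 0.1395j + 0.186k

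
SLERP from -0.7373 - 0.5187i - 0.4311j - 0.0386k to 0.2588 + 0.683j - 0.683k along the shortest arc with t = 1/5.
-0.7003 - 0.4482i - 0.5394j + 0.1335k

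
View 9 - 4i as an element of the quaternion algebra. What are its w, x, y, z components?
9 - 4i + 0j + 0k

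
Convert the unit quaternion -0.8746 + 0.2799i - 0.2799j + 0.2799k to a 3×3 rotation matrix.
[[0.6866, 0.3329, 0.6463], [-0.6463, 0.6866, 0.3329], [-0.3329, -0.6463, 0.6866]]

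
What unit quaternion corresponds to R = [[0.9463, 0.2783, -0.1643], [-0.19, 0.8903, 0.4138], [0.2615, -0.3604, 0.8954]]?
0.9659 - 0.2004i - 0.1102j - 0.1212k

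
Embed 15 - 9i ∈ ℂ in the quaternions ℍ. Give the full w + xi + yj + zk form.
15 - 9i + 0j + 0k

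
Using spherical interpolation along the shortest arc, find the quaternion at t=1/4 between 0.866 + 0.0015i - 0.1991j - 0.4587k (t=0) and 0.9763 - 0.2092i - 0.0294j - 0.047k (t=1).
0.9164 - 0.0533i - 0.1599j - 0.363k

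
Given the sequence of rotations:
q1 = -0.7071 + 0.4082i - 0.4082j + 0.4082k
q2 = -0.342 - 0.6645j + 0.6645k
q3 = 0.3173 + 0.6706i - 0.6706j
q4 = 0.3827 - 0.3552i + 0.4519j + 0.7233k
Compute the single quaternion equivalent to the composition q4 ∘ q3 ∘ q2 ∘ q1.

q2 · q1 = -0.3007 - 0.1396i + 0.8807j - 0.3382k
q3 · q2 · q1 = 0.5888 - 0.0191i + 0.7079j + 0.3897k
q4 · q3 · q2 · q1 = -0.3832 - 0.5524i + 0.6616j + 0.3322k
-0.3832 - 0.5524i + 0.6616j + 0.3322k


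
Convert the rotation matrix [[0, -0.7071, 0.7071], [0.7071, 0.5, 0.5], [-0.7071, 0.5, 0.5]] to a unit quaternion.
0.7071 + 0.5j + 0.5k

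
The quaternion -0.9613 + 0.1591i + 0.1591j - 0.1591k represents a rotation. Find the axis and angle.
axis = (√3/3, √3/3, -√3/3), θ = 328°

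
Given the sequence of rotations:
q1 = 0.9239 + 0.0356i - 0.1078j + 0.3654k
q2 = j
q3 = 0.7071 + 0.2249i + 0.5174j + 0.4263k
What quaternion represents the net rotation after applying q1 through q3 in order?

q2 · q1 = 0.1078 + 0.3654i + 0.9239j - 0.0356k
q3 · q2 · q1 = -0.4688 - 0.1297i + 0.8728j + 0.0395k
-0.4688 - 0.1297i + 0.8728j + 0.0395k


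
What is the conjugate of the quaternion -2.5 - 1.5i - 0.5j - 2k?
-2.5 + 1.5i + 0.5j + 2k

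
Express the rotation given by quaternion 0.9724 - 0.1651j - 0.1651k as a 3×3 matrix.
[[0.891, 0.3211, -0.3211], [-0.3211, 0.9455, 0.0545], [0.3211, 0.0545, 0.9455]]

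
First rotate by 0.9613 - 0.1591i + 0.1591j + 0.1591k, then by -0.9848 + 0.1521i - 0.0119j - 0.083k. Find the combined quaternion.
-0.9074 + 0.3142i - 0.1791j - 0.2142k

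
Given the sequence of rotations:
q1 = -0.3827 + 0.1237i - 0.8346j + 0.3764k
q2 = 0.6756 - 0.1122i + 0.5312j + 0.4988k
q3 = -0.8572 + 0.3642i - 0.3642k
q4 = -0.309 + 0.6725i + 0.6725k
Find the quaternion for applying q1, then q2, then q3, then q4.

q2 · q1 = 0.0109 + 0.7428i - 0.6632j + 0.0913k
q3 · q2 · q1 = -0.2466 - 0.8743i + 0.2647j - 0.3238k
q4 · q3 · q2 · q1 = 0.8819 - 0.0737i - 0.452j + 0.1122k
0.8819 - 0.0737i - 0.452j + 0.1122k


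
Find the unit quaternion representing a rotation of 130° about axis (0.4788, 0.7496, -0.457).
0.4226 + 0.4339i + 0.6794j - 0.4142k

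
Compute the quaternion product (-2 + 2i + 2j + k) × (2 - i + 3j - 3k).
-5 - 3i + 3j + 16k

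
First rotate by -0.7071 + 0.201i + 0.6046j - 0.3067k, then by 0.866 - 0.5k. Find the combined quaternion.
-0.7657 + 0.4764i + 0.4231j + 0.0879k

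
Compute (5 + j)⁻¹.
0.1923 - 0.0385j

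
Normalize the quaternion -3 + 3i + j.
-0.6882 + 0.6882i + 0.2294j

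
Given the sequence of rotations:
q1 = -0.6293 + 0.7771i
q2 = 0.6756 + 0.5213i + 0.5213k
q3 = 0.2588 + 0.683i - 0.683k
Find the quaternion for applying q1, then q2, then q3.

q2 · q1 = -0.8303 + 0.197i + 0.4051j - 0.3281k
q3 · q2 · q1 = -0.5735 - 0.2394i + 0.1944j + 0.7589k
-0.5735 - 0.2394i + 0.1944j + 0.7589k


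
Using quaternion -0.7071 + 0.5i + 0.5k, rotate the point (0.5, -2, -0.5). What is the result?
(-1.414, -0.707, 1.414)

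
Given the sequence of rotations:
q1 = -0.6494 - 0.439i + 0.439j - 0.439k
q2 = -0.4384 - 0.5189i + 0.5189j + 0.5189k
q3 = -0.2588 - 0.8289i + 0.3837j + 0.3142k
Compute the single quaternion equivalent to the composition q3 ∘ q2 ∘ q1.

q2 · q1 = 0.0569 + 0.0738i - 0.985j - 0.1445k
q3 · q2 · q1 = 0.4698 + 0.1878i + 0.1802j + 0.8434k
0.4698 + 0.1878i + 0.1802j + 0.8434k


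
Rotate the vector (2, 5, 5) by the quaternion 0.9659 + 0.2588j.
(4.232, 5, 3.33)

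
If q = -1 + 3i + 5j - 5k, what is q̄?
-1 - 3i - 5j + 5k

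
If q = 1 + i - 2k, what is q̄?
1 - i + 2k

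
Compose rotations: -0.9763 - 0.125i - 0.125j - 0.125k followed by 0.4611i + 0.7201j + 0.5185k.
0.2125 - 0.4754i - 0.7102j - 0.4738k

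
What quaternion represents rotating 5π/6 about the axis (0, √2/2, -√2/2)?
0.2588 + 0.683j - 0.683k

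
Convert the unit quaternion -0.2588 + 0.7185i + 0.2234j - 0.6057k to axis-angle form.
axis = (0.7438, 0.2313, -0.6271), θ = 7π/6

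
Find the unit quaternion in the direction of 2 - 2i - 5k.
0.3482 - 0.3482i - 0.8704k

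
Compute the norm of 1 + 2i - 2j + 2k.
√13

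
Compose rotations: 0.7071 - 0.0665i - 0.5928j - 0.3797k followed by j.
0.5928 - 0.3797i + 0.7071j + 0.0665k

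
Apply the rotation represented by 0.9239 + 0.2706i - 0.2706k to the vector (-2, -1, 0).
(-2.207, 0.293, -0.207)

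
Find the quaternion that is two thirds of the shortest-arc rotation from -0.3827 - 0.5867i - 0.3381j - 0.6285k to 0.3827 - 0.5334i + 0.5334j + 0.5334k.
-0.4565 + 0.1655i - 0.5541j - 0.6762k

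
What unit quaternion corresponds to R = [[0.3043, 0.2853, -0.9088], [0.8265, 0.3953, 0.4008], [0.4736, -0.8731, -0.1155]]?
0.6293 - 0.5061i - 0.5492j + 0.215k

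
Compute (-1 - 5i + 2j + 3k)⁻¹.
-0.0256 + 0.1282i - 0.0513j - 0.0769k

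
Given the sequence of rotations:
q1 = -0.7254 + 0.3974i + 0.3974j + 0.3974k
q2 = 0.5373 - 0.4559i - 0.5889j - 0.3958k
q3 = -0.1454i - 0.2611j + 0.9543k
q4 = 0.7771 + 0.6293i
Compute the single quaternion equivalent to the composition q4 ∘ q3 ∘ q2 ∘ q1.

q2 · q1 = 0.1827 + 0.4675i + 0.6646j + 0.5535k
q3 · q2 · q1 = -0.2867 - 0.8053i + 0.4789j + 0.1998k
q4 · q3 · q2 · q1 = 0.284 - 0.8062i + 0.2464j + 0.4566k
0.284 - 0.8062i + 0.2464j + 0.4566k


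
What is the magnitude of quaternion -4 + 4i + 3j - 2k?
√45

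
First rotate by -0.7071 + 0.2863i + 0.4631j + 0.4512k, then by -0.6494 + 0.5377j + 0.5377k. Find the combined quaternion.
-0.0324 - 0.1923i - 0.527j - 0.8272k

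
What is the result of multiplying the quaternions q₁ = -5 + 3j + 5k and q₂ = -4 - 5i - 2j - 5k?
51 + 20i - 27j + 20k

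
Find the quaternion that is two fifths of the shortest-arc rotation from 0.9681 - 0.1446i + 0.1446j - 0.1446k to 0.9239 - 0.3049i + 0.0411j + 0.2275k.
0.9712 - 0.2135i + 0.1053j + 0.0049k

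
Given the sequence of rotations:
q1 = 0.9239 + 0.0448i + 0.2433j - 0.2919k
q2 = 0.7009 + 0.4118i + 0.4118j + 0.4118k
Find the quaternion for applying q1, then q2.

q2 · q1 = 0.6491 + 0.1915i + 0.6896j + 0.2576k
0.6491 + 0.1915i + 0.6896j + 0.2576k


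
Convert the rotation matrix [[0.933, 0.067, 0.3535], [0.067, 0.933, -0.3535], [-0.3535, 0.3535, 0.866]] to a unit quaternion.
0.9659 + 0.183i + 0.183j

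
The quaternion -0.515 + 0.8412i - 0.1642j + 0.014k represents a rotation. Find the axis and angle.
axis = (0.9813, -0.1916, 0.0163), θ = 242°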